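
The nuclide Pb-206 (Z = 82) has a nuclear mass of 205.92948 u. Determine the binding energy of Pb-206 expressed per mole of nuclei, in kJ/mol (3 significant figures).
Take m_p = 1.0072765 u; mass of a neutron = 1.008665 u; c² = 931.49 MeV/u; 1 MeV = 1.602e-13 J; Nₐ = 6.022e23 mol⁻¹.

With 82 protons and 124 neutrons (A = 206):
Total constituent mass: 82 × 1.0072765 + 124 × 1.008665 = 207.6711330 u
Δm = 207.6711330 − 205.92948 = 1.7416530 u
E_B = 1.7416530 × 931.49 = 1622.33 MeV
Per nucleus in joules: 1622.33 MeV × 1.602e-13 J/MeV = 2.5990e-10 J
Per mole: 2.5990e-10 J × 6.022e23 mol⁻¹ = 1.5651e+14 J/mol

1.57e+11 kJ/mol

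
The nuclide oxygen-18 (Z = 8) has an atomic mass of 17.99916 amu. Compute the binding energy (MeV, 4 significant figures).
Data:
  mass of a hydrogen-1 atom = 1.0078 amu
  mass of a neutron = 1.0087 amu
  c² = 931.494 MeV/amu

With 8 protons and 10 neutrons (A = 18):
Σm = 8·m(¹H) + 10·m_n = 8.0624 + 10.0870 = 18.1494 amu
Mass defect Δm = 18.1494 − 17.99916 = 0.15024 amu
Converting to energy: 0.15024 amu × 931.494 MeV/amu = 139.948 MeV

139.9 MeV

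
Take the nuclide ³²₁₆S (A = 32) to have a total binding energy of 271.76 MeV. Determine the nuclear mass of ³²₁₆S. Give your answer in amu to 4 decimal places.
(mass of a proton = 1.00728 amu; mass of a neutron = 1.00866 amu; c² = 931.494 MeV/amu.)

31.9633 amu

Mass defect = 271.76 MeV / (931.494 MeV/amu) = 0.291746 amu
Constituent mass = 16(1.00728) + 16(1.00866) = 32.25504 amu
Nuclear mass = 32.25504 − 0.291746 = 31.963294 amu ≈ 31.9633 amu (to 4 decimal places)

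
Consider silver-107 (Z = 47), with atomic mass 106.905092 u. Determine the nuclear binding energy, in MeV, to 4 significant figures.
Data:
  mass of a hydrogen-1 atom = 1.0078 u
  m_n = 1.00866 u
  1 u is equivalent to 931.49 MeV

913.9 MeV

The nucleus contains 47 protons and 107 − 47 = 60 neutrons.
Total constituent mass: 47 × 1.0078 + 60 × 1.00866 = 107.88620 u
Mass defect Δm = 107.88620 − 106.905092 = 0.981108 u
E_B = 0.981108 × 931.49 = 913.892 MeV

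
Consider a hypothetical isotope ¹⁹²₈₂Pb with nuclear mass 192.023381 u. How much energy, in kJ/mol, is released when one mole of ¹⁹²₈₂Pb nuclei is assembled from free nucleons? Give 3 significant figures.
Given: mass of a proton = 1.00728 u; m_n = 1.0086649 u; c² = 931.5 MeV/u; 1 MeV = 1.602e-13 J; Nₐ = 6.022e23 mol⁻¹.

Σm = 82·m_p + 110·m_n = 82.59696 + 110.9531390 = 193.5500990 u
The mass defect is 193.5500990 − 192.023381 = 1.5267180 u.
E_B = 1.5267180 × 931.5 = 1422.14 MeV
Per nucleus in joules: 1422.14 MeV × 1.602e-13 J/MeV = 2.2783e-10 J
Per mole: 2.2783e-10 J × 6.022e23 mol⁻¹ = 1.3720e+14 J/mol

1.37e+11 kJ/mol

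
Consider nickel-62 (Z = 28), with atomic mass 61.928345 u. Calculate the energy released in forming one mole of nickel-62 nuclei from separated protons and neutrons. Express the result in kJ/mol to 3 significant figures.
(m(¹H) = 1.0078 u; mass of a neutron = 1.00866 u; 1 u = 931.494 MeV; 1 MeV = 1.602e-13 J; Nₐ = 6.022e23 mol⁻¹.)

5.25e+10 kJ/mol

Σm = 28·m(¹H) + 34·m_n = 28.2184 + 34.29444 = 62.51284 u
Δm = 62.51284 − 61.928345 = 0.584495 u
E_B = 0.584495 × 931.494 = 544.454 MeV
Per nucleus in joules: 544.454 MeV × 1.602e-13 J/MeV = 8.7222e-11 J
Per mole: 8.7222e-11 J × 6.022e23 mol⁻¹ = 5.2525e+13 J/mol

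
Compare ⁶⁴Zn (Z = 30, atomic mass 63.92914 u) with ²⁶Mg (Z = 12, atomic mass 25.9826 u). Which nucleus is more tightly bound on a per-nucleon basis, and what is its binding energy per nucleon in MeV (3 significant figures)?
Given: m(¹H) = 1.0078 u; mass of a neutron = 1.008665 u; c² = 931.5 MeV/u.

⁶⁴Zn; 8.73 MeV/nucleon

⁶⁴Zn: Σm = 30(1.0078) + 34(1.008665) = 64.528610 u; Δm = 0.599470 u; E_B = 558.41 MeV; E_B/A = 8.725 MeV
²⁶Mg: Σm = 12(1.0078) + 14(1.008665) = 26.214910 u; Δm = 0.232310 u; E_B = 216.40 MeV; E_B/A = 8.323 MeV
⁶⁴Zn has the higher binding energy per nucleon, so it is the more tightly bound nucleus.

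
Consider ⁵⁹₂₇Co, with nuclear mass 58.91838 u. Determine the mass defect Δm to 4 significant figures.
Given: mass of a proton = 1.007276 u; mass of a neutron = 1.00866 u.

Σm = 27·m_p + 32·m_n = 27.196452 + 32.27712 = 59.473572 u
The mass defect is 59.473572 − 58.91838 = 0.555192 u.

0.5552 u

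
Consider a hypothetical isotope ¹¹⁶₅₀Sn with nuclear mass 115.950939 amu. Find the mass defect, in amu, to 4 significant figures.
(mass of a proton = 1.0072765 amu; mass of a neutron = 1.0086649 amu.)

0.9848 amu

Z = 50, so N = A − Z = 116 − 50 = 66.
Mass of separated nucleons = 50(1.0072765) + 66(1.0086649) = 50.3638250 + 66.5718834 = 116.9357084 amu
Mass defect Δm = 116.9357084 − 115.950939 = 0.9847694 amu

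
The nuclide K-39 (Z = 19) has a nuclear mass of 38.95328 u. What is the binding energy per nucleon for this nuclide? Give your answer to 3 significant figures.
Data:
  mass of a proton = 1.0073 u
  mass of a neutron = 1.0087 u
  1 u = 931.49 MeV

With 19 protons and 20 neutrons (A = 39):
Total constituent mass: 19 × 1.0073 + 20 × 1.0087 = 39.3127 u
The mass defect is 39.3127 − 38.95328 = 0.35942 u.
Converting to energy: 0.35942 u × 931.49 MeV/u = 334.796 MeV
Per nucleon: 334.796 / 39 = 8.5845 MeV

8.58 MeV/nucleon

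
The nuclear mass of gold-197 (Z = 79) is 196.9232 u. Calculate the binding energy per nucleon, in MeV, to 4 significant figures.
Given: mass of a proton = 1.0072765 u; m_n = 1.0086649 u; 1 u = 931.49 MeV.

With 79 protons and 118 neutrons (A = 197):
Total constituent mass: 79 × 1.0072765 + 118 × 1.0086649 = 198.5973017 u
Mass defect Δm = 198.5973017 − 196.9232 = 1.6741017 u
Binding energy = Δm·c² = 1.6741017 × 931.49 MeV/u = 1559.41 MeV
BE/A = 1559.41 MeV / 197 = 7.916 MeV/nucleon

7.916 MeV/nucleon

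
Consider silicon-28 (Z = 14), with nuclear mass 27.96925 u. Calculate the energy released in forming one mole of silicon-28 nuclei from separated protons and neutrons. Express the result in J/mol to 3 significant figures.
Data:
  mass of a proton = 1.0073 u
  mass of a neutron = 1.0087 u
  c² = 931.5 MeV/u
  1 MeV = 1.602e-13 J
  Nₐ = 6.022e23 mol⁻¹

2.29e+13 J/mol

Total constituent mass: 14 × 1.0073 + 14 × 1.0087 = 28.2240 u
The mass defect is 28.2240 − 27.96925 = 0.25475 u.
E_B = 0.25475 × 931.5 = 237.300 MeV
Per nucleus in joules: 237.300 MeV × 1.602e-13 J/MeV = 3.8015e-11 J
Per mole: 3.8015e-11 J × 6.022e23 mol⁻¹ = 2.2893e+13 J/mol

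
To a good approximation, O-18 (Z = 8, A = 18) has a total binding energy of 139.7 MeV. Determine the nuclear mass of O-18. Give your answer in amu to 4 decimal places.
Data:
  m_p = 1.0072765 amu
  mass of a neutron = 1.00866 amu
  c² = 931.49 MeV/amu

17.9948 amu

Mass defect = 139.7 MeV / (931.49 MeV/amu) = 0.149975 amu
Constituent mass = 8(1.0072765) + 10(1.00866) = 18.1448120 amu
Nuclear mass = 18.1448120 − 0.149975 = 17.9948370 amu ≈ 17.9948 amu (to 4 decimal places)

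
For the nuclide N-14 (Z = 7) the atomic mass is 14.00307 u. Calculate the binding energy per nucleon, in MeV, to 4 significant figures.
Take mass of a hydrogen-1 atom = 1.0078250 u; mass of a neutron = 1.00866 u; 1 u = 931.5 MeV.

7.474 MeV/nucleon

The nucleus contains 7 protons and 14 − 7 = 7 neutrons.
Σm = 7·m(¹H) + 7·m_n = 7.0547750 + 7.06062 = 14.1153950 u
The mass defect is 14.1153950 − 14.00307 = 0.1123250 u.
E_B = 0.1123250 × 931.5 = 104.631 MeV
BE/A = 104.631 MeV / 14 = 7.474 MeV/nucleon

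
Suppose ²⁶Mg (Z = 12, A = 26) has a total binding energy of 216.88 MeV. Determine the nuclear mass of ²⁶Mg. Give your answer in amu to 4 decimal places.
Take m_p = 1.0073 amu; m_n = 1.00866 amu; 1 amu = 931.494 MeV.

Mass defect = 216.88 MeV / (931.494 MeV/amu) = 0.232830 amu
Constituent mass = 12(1.0073) + 14(1.00866) = 26.20884 amu
Nuclear mass = 26.20884 − 0.232830 = 25.976010 amu ≈ 25.9760 amu (to 4 decimal places)

25.9760 amu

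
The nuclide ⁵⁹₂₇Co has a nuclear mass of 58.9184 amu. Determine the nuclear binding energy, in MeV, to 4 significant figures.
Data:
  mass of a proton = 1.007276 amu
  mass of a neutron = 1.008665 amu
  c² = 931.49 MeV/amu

With 27 protons and 32 neutrons (A = 59):
Mass of separated nucleons = 27(1.007276) + 32(1.008665) = 27.196452 + 32.277280 = 59.473732 amu
Δm = 59.473732 − 58.9184 = 0.555332 amu
Binding energy = Δm·c² = 0.555332 × 931.49 MeV/amu = 517.286 MeV

517.3 MeV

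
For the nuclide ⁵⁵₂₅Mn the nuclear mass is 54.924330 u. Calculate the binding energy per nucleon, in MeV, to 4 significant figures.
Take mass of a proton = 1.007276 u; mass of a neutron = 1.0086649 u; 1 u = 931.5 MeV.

Mass of separated nucleons = 25(1.007276) + 30(1.0086649) = 25.181900 + 30.2599470 = 55.4418470 u
The mass defect is 55.4418470 − 54.924330 = 0.5175170 u.
E_B = 0.5175170 × 931.5 = 482.067 MeV
Dividing by A = 55 gives 8.765 MeV per nucleon.

8.765 MeV/nucleon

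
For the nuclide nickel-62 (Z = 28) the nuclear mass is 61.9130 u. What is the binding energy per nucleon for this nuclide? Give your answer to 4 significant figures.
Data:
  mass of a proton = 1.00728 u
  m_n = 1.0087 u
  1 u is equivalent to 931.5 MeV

8.814 MeV/nucleon

Mass of separated nucleons = 28(1.00728) + 34(1.0087) = 28.20384 + 34.2958 = 62.49964 u
Mass defect Δm = 62.49964 − 61.9130 = 0.58664 u
E_B = 0.58664 × 931.5 = 546.455 MeV
Per nucleon: 546.455 / 62 = 8.814 MeV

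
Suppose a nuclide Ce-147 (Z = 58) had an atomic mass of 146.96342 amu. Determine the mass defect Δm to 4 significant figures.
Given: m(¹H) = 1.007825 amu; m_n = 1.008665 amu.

1.262 amu

Total constituent mass: 58 × 1.007825 + 89 × 1.008665 = 148.225035 amu
Mass defect Δm = 148.225035 − 146.96342 = 1.261615 amu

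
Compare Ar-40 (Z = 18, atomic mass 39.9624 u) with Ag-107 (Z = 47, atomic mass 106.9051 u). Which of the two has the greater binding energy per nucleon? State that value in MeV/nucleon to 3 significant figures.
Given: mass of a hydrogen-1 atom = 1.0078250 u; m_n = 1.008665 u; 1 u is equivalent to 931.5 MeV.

Ar-40: Σm = 18(1.0078250) + 22(1.008665) = 40.3314800 u; Δm = 0.3690800 u; E_B = 343.798 MeV; E_B/A = 8.59495 MeV
Ag-107: Σm = 47(1.0078250) + 60(1.008665) = 107.8876750 u; Δm = 0.9825750 u; E_B = 915.27 MeV; E_B/A = 8.554 MeV
Ar-40 has the higher binding energy per nucleon, so it is the more tightly bound nucleus.

Ar-40; 8.59 MeV/nucleon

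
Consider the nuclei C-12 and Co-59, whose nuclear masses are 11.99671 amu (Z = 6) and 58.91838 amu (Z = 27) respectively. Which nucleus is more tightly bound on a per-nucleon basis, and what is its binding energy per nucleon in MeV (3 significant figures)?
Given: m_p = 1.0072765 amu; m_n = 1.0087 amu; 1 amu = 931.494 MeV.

C-12: Σm = 6(1.0072765) + 6(1.0087) = 12.0958590 amu; Δm = 0.0991490 amu; E_B = 92.357 MeV; E_B/A = 7.696 MeV
Co-59: Σm = 27(1.0072765) + 32(1.0087) = 59.4748655 amu; Δm = 0.5564855 amu; E_B = 518.36 MeV; E_B/A = 8.786 MeV
Co-59 has the higher binding energy per nucleon, so it is the more tightly bound nucleus.

Co-59; 8.79 MeV/nucleon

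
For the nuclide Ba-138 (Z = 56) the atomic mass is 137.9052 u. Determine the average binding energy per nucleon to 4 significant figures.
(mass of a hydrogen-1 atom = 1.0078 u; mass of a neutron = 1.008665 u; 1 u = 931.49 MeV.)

8.384 MeV/nucleon

Mass of separated nucleons = 56(1.0078) + 82(1.008665) = 56.4368 + 82.710530 = 139.147330 u
The mass defect is 139.147330 − 137.9052 = 1.242130 u.
Converting to energy: 1.242130 u × 931.49 MeV/u = 1157.03 MeV
Dividing by A = 138 gives 8.384 MeV per nucleon.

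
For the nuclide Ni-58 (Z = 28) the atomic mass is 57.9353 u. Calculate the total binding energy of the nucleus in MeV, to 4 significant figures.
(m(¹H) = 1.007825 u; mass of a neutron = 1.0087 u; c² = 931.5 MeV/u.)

Σm = 28·m(¹H) + 30·m_n = 28.219100 + 30.2610 = 58.480100 u
Mass defect Δm = 58.480100 − 57.9353 = 0.544800 u
Binding energy = Δm·c² = 0.544800 × 931.5 MeV/u = 507.481 MeV

507.5 MeV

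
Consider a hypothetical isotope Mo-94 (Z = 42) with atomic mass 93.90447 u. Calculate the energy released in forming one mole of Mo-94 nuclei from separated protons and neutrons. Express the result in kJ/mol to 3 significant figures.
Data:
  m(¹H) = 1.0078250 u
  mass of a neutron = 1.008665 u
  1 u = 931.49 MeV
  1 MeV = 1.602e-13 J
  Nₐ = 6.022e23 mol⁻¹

With 42 protons and 52 neutrons (A = 94):
Total constituent mass: 42 × 1.0078250 + 52 × 1.008665 = 94.7792300 u
The mass defect is 94.7792300 − 93.90447 = 0.8747600 u.
E_B = 0.8747600 × 931.49 = 814.830 MeV
Per nucleus in joules: 814.830 MeV × 1.602e-13 J/MeV = 1.3054e-10 J
Per mole: 1.3054e-10 J × 6.022e23 mol⁻¹ = 7.8611e+13 J/mol

7.86e+10 kJ/mol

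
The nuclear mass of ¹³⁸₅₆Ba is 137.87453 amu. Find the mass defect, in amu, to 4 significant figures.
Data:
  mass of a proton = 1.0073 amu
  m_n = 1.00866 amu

Σm = 56·m_p + 82·m_n = 56.4088 + 82.71012 = 139.11892 amu
Mass defect Δm = 139.11892 − 137.87453 = 1.24439 amu

1.244 amu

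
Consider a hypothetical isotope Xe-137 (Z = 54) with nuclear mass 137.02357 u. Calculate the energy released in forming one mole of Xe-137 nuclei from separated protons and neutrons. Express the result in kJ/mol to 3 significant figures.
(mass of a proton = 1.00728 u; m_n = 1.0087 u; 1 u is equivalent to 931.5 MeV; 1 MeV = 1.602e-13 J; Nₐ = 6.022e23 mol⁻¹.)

9.81e+10 kJ/mol

Total constituent mass: 54 × 1.00728 + 83 × 1.0087 = 138.11522 u
The mass defect is 138.11522 − 137.02357 = 1.09165 u.
E_B = 1.09165 × 931.5 = 1016.87 MeV
Per nucleus in joules: 1016.87 MeV × 1.602e-13 J/MeV = 1.6290e-10 J
Per mole: 1.6290e-10 J × 6.022e23 mol⁻¹ = 9.8098e+13 J/mol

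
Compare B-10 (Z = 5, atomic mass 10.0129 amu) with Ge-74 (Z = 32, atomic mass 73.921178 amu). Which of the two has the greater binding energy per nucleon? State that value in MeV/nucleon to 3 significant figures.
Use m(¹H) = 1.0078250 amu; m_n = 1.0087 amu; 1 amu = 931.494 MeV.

Ge-74; 8.74 MeV/nucleon

B-10: Σm = 5(1.0078250) + 5(1.0087) = 10.0826250 amu; Δm = 0.0697250 amu; E_B = 64.948 MeV; E_B/A = 6.4948 MeV
Ge-74: Σm = 32(1.0078250) + 42(1.0087) = 74.6158000 amu; Δm = 0.6946220 amu; E_B = 647.04 MeV; E_B/A = 8.744 MeV
Ge-74 has the higher binding energy per nucleon, so it is the more tightly bound nucleus.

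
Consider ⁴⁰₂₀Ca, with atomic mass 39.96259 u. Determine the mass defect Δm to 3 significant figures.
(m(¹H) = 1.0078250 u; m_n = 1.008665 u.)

0.367 u

Z = 20, so N = A − Z = 40 − 20 = 20.
Total constituent mass: 20 × 1.0078250 + 20 × 1.008665 = 40.3298000 u
Δm = 40.3298000 − 39.96259 = 0.3672100 u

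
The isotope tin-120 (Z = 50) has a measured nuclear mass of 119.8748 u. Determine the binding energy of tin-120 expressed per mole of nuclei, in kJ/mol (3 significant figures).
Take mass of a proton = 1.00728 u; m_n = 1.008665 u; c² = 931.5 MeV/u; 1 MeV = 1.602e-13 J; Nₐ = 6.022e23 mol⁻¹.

9.85e+10 kJ/mol

Σm = 50·m_p + 70·m_n = 50.36400 + 70.606550 = 120.970550 u
The mass defect is 120.970550 − 119.8748 = 1.095750 u.
Binding energy = Δm·c² = 1.095750 × 931.5 MeV/u = 1020.69 MeV
Per nucleus in joules: 1020.69 MeV × 1.602e-13 J/MeV = 1.6351e-10 J
Per mole: 1.6351e-10 J × 6.022e23 mol⁻¹ = 9.8466e+13 J/mol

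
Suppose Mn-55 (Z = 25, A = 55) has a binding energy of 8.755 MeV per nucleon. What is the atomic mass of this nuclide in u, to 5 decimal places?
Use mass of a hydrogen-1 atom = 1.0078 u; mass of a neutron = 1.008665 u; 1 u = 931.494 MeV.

54.93801 u

Total binding energy = 55 × 8.755 = 481.525 MeV
Mass defect = 481.525 MeV / (931.494 MeV/u) = 0.5169384 u
Constituent mass = 25(1.0078) + 30(1.008665) = 55.454950 u
Atomic mass = 55.454950 − 0.5169384 = 54.9380116 u ≈ 54.93801 u (to 5 decimal places)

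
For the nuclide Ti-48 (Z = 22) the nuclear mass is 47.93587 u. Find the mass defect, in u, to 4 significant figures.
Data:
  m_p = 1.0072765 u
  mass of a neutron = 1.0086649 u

Z = 22, so N = A − Z = 48 − 22 = 26.
Σm = 22·m_p + 26·m_n = 22.1600830 + 26.2252874 = 48.3853704 u
Δm = 48.3853704 − 47.93587 = 0.4495004 u

0.4495 u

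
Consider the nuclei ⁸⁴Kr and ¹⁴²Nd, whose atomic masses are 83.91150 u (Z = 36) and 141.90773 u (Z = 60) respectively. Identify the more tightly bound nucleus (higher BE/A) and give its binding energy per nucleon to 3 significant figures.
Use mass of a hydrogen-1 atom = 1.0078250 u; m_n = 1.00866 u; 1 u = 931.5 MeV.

⁸⁴Kr; 8.71 MeV/nucleon

⁸⁴Kr: Σm = 36(1.0078250) + 48(1.00866) = 84.6973800 u; Δm = 0.7858800 u; E_B = 732.047 MeV; E_B/A = 8.7148 MeV
¹⁴²Nd: Σm = 60(1.0078250) + 82(1.00866) = 143.1796200 u; Δm = 1.2718900 u; E_B = 1184.77 MeV; E_B/A = 8.343 MeV
⁸⁴Kr has the higher binding energy per nucleon, so it is the more tightly bound nucleus.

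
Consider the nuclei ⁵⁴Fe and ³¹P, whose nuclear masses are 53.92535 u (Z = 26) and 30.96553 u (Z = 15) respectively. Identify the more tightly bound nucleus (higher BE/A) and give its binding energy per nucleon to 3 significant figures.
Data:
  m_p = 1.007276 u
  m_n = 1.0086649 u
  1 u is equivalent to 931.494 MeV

⁵⁴Fe; 8.74 MeV/nucleon

⁵⁴Fe: Σm = 26(1.007276) + 28(1.0086649) = 54.4317932 u; Δm = 0.5064432 u; E_B = 471.75 MeV; E_B/A = 8.736 MeV
³¹P: Σm = 15(1.007276) + 16(1.0086649) = 31.2477784 u; Δm = 0.2822484 u; E_B = 262.91 MeV; E_B/A = 8.481 MeV
⁵⁴Fe has the higher binding energy per nucleon, so it is the more tightly bound nucleus.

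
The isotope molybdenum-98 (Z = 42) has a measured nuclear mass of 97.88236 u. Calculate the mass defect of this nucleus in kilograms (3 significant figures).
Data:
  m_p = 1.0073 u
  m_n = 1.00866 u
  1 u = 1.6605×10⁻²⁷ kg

With 42 protons and 56 neutrons (A = 98):
Total constituent mass: 42 × 1.0073 + 56 × 1.00866 = 98.79156 u
The mass defect is 98.79156 − 97.88236 = 0.90920 u.
In SI units: 0.90920 u × 1.6605×10⁻²⁷ kg/u = 1.5097e-27 kg

1.51e-27 kg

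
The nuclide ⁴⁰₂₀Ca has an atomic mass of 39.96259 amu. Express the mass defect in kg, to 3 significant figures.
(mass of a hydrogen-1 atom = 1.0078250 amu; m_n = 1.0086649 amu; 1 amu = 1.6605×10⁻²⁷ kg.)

Z = 20, so N = A − Z = 40 − 20 = 20.
Σm = 20·m(¹H) + 20·m_n = 20.1565000 + 20.1732980 = 40.3297980 amu
The mass defect is 40.3297980 − 39.96259 = 0.3672080 amu.
In SI units: 0.3672080 amu × 1.6605×10⁻²⁷ kg/amu = 6.0975e-28 kg

6.10e-28 kg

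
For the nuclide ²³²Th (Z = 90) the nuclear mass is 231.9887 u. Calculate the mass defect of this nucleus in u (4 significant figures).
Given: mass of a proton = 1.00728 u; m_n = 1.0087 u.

1.902 u

Σm = 90·m_p + 142·m_n = 90.65520 + 143.2354 = 233.89060 u
Mass defect Δm = 233.89060 − 231.9887 = 1.90190 u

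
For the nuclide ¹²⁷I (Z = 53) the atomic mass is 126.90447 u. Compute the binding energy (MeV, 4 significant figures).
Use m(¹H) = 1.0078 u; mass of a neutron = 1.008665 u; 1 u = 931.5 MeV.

1071 MeV

Z = 53, so N = A − Z = 127 − 53 = 74.
Σm = 53·m(¹H) + 74·m_n = 53.4134 + 74.641210 = 128.054610 u
Mass defect Δm = 128.054610 − 126.90447 = 1.150140 u
Binding energy = Δm·c² = 1.150140 × 931.5 MeV/u = 1071.36 MeV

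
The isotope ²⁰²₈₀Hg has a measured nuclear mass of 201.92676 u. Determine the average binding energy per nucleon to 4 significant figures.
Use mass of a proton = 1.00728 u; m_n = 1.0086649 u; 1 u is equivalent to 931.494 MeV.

7.898 MeV/nucleon

With 80 protons and 122 neutrons (A = 202):
Σm = 80·m_p + 122·m_n = 80.58240 + 123.0571178 = 203.6395178 u
Δm = 203.6395178 − 201.92676 = 1.7127578 u
Converting to energy: 1.7127578 u × 931.494 MeV/u = 1595.42 MeV
BE/A = 1595.42 MeV / 202 = 7.898 MeV/nucleon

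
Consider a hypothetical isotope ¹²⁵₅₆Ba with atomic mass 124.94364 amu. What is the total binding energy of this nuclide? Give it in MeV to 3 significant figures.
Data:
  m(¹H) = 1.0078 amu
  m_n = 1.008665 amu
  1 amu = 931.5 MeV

1020 MeV

The nucleus contains 56 protons and 125 − 56 = 69 neutrons.
Total constituent mass: 56 × 1.0078 + 69 × 1.008665 = 126.034685 amu
Mass defect Δm = 126.034685 − 124.94364 = 1.091045 amu
E_B = 1.091045 × 931.5 = 1016.31 MeV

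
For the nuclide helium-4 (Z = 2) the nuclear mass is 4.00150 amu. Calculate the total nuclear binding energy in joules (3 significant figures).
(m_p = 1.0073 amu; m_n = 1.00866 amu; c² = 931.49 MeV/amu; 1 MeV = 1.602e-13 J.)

4.54e-12 J

Total constituent mass: 2 × 1.0073 + 2 × 1.00866 = 4.03192 amu
Δm = 4.03192 − 4.00150 = 0.03042 amu
Binding energy = Δm·c² = 0.03042 × 931.49 MeV/amu = 28.3359 MeV
In joules: 28.3359 MeV × 1.602e-13 J/MeV = 4.5394e-12 J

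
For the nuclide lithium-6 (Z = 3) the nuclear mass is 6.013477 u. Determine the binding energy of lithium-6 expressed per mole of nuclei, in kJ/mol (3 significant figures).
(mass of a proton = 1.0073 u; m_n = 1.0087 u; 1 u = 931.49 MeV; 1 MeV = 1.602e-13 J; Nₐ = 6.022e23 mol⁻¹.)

3.10e+09 kJ/mol

With 3 protons and 3 neutrons (A = 6):
Mass of separated nucleons = 3(1.0073) + 3(1.0087) = 3.0219 + 3.0261 = 6.0480 u
Mass defect Δm = 6.0480 − 6.013477 = 0.034523 u
Converting to energy: 0.034523 u × 931.49 MeV/u = 32.1578 MeV
Per nucleus in joules: 32.1578 MeV × 1.602e-13 J/MeV = 5.1517e-12 J
Per mole: 5.1517e-12 J × 6.022e23 mol⁻¹ = 3.1024e+12 J/mol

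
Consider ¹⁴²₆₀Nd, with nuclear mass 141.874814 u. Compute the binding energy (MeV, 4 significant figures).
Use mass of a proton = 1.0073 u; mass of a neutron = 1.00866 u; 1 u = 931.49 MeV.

Mass of separated nucleons = 60(1.0073) + 82(1.00866) = 60.4380 + 82.71012 = 143.14812 u
The mass defect is 143.14812 − 141.874814 = 1.273306 u.
E_B = 1.273306 × 931.49 = 1186.07 MeV

1186 MeV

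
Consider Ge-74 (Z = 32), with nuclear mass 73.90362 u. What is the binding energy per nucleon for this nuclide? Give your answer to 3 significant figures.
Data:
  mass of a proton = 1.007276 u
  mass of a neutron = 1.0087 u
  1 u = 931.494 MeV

Σm = 32·m_p + 42·m_n = 32.232832 + 42.3654 = 74.598232 u
The mass defect is 74.598232 − 73.90362 = 0.694612 u.
Binding energy = Δm·c² = 0.694612 × 931.494 MeV/u = 647.027 MeV
Dividing by A = 74 gives 8.744 MeV per nucleon.

8.74 MeV/nucleon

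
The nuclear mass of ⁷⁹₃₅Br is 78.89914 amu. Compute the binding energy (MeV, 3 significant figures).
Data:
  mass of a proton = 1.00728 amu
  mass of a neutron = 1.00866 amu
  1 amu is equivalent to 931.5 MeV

Mass of separated nucleons = 35(1.00728) + 44(1.00866) = 35.25480 + 44.38104 = 79.63584 amu
Mass defect Δm = 79.63584 − 78.89914 = 0.73670 amu
Binding energy = Δm·c² = 0.73670 × 931.5 MeV/amu = 686.236 MeV

686 MeV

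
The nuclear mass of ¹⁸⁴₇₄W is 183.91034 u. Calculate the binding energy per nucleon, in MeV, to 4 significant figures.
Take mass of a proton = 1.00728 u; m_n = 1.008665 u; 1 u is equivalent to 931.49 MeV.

Total constituent mass: 74 × 1.00728 + 110 × 1.008665 = 185.491870 u
The mass defect is 185.491870 − 183.91034 = 1.581530 u.
Converting to energy: 1.581530 u × 931.49 MeV/u = 1473.18 MeV
Per nucleon: 1473.18 / 184 = 8.006 MeV

8.006 MeV/nucleon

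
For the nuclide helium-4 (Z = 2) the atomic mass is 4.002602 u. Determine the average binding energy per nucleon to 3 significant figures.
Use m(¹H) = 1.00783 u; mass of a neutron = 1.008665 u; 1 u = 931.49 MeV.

7.08 MeV/nucleon

With 2 protons and 2 neutrons (A = 4):
Mass of separated nucleons = 2(1.00783) + 2(1.008665) = 2.01566 + 2.017330 = 4.032990 u
Mass defect Δm = 4.032990 − 4.002602 = 0.030388 u
Binding energy = Δm·c² = 0.030388 × 931.49 MeV/u = 28.3061 MeV
Dividing by A = 4 gives 7.077 MeV per nucleon.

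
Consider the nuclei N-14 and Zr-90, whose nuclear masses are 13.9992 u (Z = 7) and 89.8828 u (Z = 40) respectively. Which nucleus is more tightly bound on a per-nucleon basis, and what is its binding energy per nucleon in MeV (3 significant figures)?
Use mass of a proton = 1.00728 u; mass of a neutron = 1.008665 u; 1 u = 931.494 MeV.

N-14: Σm = 7(1.00728) + 7(1.008665) = 14.111615 u; Δm = 0.112415 u; E_B = 104.714 MeV; E_B/A = 7.480 MeV
Zr-90: Σm = 40(1.00728) + 50(1.008665) = 90.724450 u; Δm = 0.841650 u; E_B = 783.99 MeV; E_B/A = 8.711 MeV
Zr-90 has the higher binding energy per nucleon, so it is the more tightly bound nucleus.

Zr-90; 8.71 MeV/nucleon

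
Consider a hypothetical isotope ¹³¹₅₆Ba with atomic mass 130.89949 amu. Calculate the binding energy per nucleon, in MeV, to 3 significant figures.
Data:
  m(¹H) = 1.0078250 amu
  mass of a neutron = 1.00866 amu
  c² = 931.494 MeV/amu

The nucleus contains 56 protons and 131 − 56 = 75 neutrons.
Σm = 56·m(¹H) + 75·m_n = 56.4382000 + 75.64950 = 132.0877000 amu
The mass defect is 132.0877000 − 130.89949 = 1.1882100 amu.
Converting to energy: 1.1882100 amu × 931.494 MeV/amu = 1106.81 MeV
Dividing by A = 131 gives 8.449 MeV per nucleon.

8.45 MeV/nucleon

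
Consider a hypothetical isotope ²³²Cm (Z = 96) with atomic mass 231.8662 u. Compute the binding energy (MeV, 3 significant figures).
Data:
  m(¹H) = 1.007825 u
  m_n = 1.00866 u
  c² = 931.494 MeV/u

1920 MeV

The nucleus contains 96 protons and 232 − 96 = 136 neutrons.
Mass of separated nucleons = 96(1.007825) + 136(1.00866) = 96.751200 + 137.17776 = 233.928960 u
Δm = 233.928960 − 231.8662 = 2.062760 u
Converting to energy: 2.062760 u × 931.494 MeV/u = 1921.45 MeV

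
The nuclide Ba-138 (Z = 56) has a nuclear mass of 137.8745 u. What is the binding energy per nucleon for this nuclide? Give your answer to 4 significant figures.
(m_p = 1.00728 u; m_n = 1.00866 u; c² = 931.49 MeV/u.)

8.392 MeV/nucleon

Σm = 56·m_p + 82·m_n = 56.40768 + 82.71012 = 139.11780 u
Mass defect Δm = 139.11780 − 137.8745 = 1.24330 u
Converting to energy: 1.24330 u × 931.49 MeV/u = 1158.12 MeV
Per nucleon: 1158.12 / 138 = 8.392 MeV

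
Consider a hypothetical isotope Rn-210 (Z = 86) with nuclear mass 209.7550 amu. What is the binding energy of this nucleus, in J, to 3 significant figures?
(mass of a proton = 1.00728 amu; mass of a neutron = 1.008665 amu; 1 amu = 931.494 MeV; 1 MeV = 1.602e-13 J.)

2.90e-10 J

The nucleus contains 86 protons and 210 − 86 = 124 neutrons.
Mass of separated nucleons = 86(1.00728) + 124(1.008665) = 86.62608 + 125.074460 = 211.700540 amu
Δm = 211.700540 − 209.7550 = 1.945540 amu
E_B = 1.945540 × 931.494 = 1812.26 MeV
In joules: 1812.26 MeV × 1.602e-13 J/MeV = 2.9032e-10 J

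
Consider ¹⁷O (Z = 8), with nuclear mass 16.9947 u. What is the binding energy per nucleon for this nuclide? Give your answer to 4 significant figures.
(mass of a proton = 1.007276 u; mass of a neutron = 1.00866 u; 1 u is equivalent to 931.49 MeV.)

Σm = 8·m_p + 9·m_n = 8.058208 + 9.07794 = 17.136148 u
Mass defect Δm = 17.136148 − 16.9947 = 0.141448 u
E_B = 0.141448 × 931.49 = 131.757 MeV
Per nucleon: 131.757 / 17 = 7.750 MeV

7.750 MeV/nucleon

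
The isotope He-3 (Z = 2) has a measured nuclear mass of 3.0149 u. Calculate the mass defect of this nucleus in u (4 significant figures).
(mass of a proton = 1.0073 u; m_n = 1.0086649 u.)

Total constituent mass: 2 × 1.0073 + 1 × 1.0086649 = 3.0232649 u
Mass defect Δm = 3.0232649 − 3.0149 = 0.0083649 u

0.008365 u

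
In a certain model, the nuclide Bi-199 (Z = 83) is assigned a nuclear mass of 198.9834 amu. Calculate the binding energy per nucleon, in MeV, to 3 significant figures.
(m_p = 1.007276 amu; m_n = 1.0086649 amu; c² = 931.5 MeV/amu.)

Z = 83, so N = A − Z = 199 − 83 = 116.
Mass of separated nucleons = 83(1.007276) + 116(1.0086649) = 83.603908 + 117.0051284 = 200.6090364 amu
Mass defect Δm = 200.6090364 − 198.9834 = 1.6256364 amu
Binding energy = Δm·c² = 1.6256364 × 931.5 MeV/amu = 1514.28 MeV
BE/A = 1514.28 MeV / 199 = 7.609 MeV/nucleon

7.61 MeV/nucleon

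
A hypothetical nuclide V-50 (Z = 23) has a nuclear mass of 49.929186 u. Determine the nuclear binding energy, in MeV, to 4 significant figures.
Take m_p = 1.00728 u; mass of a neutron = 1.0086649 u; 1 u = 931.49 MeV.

439.9 MeV

Total constituent mass: 23 × 1.00728 + 27 × 1.0086649 = 50.4013923 u
Mass defect Δm = 50.4013923 − 49.929186 = 0.4722063 u
Binding energy = Δm·c² = 0.4722063 × 931.49 MeV/u = 439.855 MeV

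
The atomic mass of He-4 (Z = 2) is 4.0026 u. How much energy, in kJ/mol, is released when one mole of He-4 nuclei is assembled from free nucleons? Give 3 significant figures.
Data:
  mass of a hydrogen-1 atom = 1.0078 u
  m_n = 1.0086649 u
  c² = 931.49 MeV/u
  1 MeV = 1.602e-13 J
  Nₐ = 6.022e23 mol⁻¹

2.73e+09 kJ/mol

Z = 2, so N = A − Z = 4 − 2 = 2.
Total constituent mass: 2 × 1.0078 + 2 × 1.0086649 = 4.0329298 u
Mass defect Δm = 4.0329298 − 4.0026 = 0.0303298 u
Binding energy = Δm·c² = 0.0303298 × 931.49 MeV/u = 28.2519 MeV
Per nucleus in joules: 28.2519 MeV × 1.602e-13 J/MeV = 4.5260e-12 J
Per mole: 4.5260e-12 J × 6.022e23 mol⁻¹ = 2.7256e+12 J/mol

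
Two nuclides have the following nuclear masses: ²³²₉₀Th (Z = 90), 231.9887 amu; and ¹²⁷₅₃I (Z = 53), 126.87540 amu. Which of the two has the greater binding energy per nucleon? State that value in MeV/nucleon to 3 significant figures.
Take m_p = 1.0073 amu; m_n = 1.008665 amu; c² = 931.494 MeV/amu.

¹²⁷₅₃I; 8.45 MeV/nucleon

²³²₉₀Th: Σm = 90(1.0073) + 142(1.008665) = 233.887430 amu; Δm = 1.898730 amu; E_B = 1768.7 MeV; E_B/A = 7.624 MeV
¹²⁷₅₃I: Σm = 53(1.0073) + 74(1.008665) = 128.028110 amu; Δm = 1.152710 amu; E_B = 1073.742 MeV; E_B/A = 8.4547 MeV
¹²⁷₅₃I has the higher binding energy per nucleon, so it is the more tightly bound nucleus.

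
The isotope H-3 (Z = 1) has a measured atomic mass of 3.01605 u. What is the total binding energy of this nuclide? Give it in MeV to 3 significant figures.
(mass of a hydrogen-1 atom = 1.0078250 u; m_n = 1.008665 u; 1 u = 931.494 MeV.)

8.48 MeV

Σm = 1·m(¹H) + 2·m_n = 1.0078250 + 2.017330 = 3.0251550 u
Mass defect Δm = 3.0251550 − 3.01605 = 0.0091050 u
E_B = 0.0091050 × 931.494 = 8.48125 MeV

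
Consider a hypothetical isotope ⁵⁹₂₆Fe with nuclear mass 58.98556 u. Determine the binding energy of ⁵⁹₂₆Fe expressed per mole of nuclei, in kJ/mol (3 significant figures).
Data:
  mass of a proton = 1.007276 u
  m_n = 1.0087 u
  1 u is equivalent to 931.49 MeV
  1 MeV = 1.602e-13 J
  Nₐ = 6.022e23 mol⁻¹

4.41e+10 kJ/mol

Total constituent mass: 26 × 1.007276 + 33 × 1.0087 = 59.476276 u
Mass defect Δm = 59.476276 − 58.98556 = 0.490716 u
Binding energy = Δm·c² = 0.490716 × 931.49 MeV/u = 457.097 MeV
Per nucleus in joules: 457.097 MeV × 1.602e-13 J/MeV = 7.3227e-11 J
Per mole: 7.3227e-11 J × 6.022e23 mol⁻¹ = 4.4097e+13 J/mol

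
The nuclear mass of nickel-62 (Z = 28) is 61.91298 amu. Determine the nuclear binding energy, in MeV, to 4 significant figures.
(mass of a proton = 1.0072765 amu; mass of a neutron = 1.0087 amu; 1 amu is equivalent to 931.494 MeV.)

Z = 28, so N = A − Z = 62 − 28 = 34.
Mass of separated nucleons = 28(1.0072765) + 34(1.0087) = 28.2037420 + 34.2958 = 62.4995420 amu
Mass defect Δm = 62.4995420 − 61.91298 = 0.5865620 amu
E_B = 0.5865620 × 931.494 = 546.379 MeV

546.4 MeV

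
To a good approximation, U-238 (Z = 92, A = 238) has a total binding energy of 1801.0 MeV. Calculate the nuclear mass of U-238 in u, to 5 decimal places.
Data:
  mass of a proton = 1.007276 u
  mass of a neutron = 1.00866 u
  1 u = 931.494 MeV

238.00030 u

Mass defect = 1801.0 MeV / (931.494 MeV/u) = 1.9334531 u
Constituent mass = 92(1.007276) + 146(1.00866) = 239.933752 u
Nuclear mass = 239.933752 − 1.9334531 = 238.0002989 u ≈ 238.00030 u (to 5 decimal places)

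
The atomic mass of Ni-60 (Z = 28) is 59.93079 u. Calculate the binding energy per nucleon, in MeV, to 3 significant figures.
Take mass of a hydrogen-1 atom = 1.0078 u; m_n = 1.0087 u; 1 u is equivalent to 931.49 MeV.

8.79 MeV/nucleon

Σm = 28·m(¹H) + 32·m_n = 28.2184 + 32.2784 = 60.4968 u
Mass defect Δm = 60.4968 − 59.93079 = 0.56601 u
E_B = 0.56601 × 931.49 = 527.233 MeV
Dividing by A = 60 gives 8.787 MeV per nucleon.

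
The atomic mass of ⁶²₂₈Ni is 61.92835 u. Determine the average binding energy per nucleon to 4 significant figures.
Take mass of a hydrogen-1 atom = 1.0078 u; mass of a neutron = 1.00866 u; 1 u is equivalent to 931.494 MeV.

8.781 MeV/nucleon

Z = 28, so N = A − Z = 62 − 28 = 34.
Σm = 28·m(¹H) + 34·m_n = 28.2184 + 34.29444 = 62.51284 u
Δm = 62.51284 − 61.92835 = 0.58449 u
E_B = 0.58449 × 931.494 = 544.449 MeV
Per nucleon: 544.449 / 62 = 8.781 MeV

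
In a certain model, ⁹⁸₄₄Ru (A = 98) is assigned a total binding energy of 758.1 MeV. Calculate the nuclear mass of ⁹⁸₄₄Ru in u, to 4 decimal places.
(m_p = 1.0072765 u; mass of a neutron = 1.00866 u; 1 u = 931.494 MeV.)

97.9740 u

Mass defect = 758.1 MeV / (931.494 MeV/u) = 0.813854 u
Constituent mass = 44(1.0072765) + 54(1.00866) = 98.7878060 u
Nuclear mass = 98.7878060 − 0.813854 = 97.9739520 u ≈ 97.9740 u (to 4 decimal places)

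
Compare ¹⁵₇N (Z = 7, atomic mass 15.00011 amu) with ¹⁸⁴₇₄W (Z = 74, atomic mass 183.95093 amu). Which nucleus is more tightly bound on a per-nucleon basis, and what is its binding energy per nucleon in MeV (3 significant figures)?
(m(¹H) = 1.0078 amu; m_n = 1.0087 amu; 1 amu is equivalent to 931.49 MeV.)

¹⁵₇N: Σm = 7(1.0078) + 8(1.0087) = 15.1242 amu; Δm = 0.12409 amu; E_B = 115.59 MeV; E_B/A = 7.706 MeV
¹⁸⁴₇₄W: Σm = 74(1.0078) + 110(1.0087) = 185.5342 amu; Δm = 1.58327 amu; E_B = 1474.8 MeV; E_B/A = 8.015 MeV
¹⁸⁴₇₄W has the higher binding energy per nucleon, so it is the more tightly bound nucleus.

¹⁸⁴₇₄W; 8.02 MeV/nucleon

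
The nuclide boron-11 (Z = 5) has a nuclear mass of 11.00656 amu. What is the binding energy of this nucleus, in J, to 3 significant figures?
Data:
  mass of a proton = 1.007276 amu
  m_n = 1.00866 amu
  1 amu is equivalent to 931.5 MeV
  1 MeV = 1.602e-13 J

1.22e-11 J

Z = 5, so N = A − Z = 11 − 5 = 6.
Σm = 5·m_p + 6·m_n = 5.036380 + 6.05196 = 11.088340 amu
Mass defect Δm = 11.088340 − 11.00656 = 0.081780 amu
Converting to energy: 0.081780 amu × 931.5 MeV/amu = 76.1781 MeV
In joules: 76.1781 MeV × 1.602e-13 J/MeV = 1.2204e-11 J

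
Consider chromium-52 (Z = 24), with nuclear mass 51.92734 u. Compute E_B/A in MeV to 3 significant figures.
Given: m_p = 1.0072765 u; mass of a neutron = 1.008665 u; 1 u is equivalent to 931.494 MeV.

8.78 MeV/nucleon

Total constituent mass: 24 × 1.0072765 + 28 × 1.008665 = 52.4172560 u
Δm = 52.4172560 − 51.92734 = 0.4899160 u
Binding energy = Δm·c² = 0.4899160 × 931.494 MeV/u = 456.354 MeV
Per nucleon: 456.354 / 52 = 8.776 MeV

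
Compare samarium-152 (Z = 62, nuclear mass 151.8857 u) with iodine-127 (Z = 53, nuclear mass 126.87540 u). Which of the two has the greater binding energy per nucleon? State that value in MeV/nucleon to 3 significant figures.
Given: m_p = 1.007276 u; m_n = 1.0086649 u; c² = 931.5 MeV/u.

samarium-152: Σm = 62(1.007276) + 90(1.0086649) = 153.2309530 u; Δm = 1.3452530 u; E_B = 1253.1 MeV; E_B/A = 8.244 MeV
iodine-127: Σm = 53(1.007276) + 74(1.0086649) = 128.0268306 u; Δm = 1.1514306 u; E_B = 1072.56 MeV; E_B/A = 8.445 MeV
iodine-127 has the higher binding energy per nucleon, so it is the more tightly bound nucleus.

iodine-127; 8.45 MeV/nucleon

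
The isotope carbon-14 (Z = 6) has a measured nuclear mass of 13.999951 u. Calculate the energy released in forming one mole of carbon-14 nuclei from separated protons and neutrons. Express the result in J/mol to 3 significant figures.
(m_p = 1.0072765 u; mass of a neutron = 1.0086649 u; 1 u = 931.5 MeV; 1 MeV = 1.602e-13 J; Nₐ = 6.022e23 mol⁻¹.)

Mass of separated nucleons = 6(1.0072765) + 8(1.0086649) = 6.0436590 + 8.0693192 = 14.1129782 u
Δm = 14.1129782 − 13.999951 = 0.1130272 u
Binding energy = Δm·c² = 0.1130272 × 931.5 MeV/u = 105.285 MeV
Per nucleus in joules: 105.285 MeV × 1.602e-13 J/MeV = 1.6867e-11 J
Per mole: 1.6867e-11 J × 6.022e23 mol⁻¹ = 1.0157e+13 J/mol

1.02e+13 J/mol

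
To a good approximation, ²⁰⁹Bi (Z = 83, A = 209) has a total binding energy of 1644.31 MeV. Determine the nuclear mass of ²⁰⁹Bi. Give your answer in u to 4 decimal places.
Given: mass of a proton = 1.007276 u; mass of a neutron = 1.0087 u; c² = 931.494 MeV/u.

Mass defect = 1644.31 MeV / (931.494 MeV/u) = 1.765239 u
Constituent mass = 83(1.007276) + 126(1.0087) = 210.700108 u
Nuclear mass = 210.700108 − 1.765239 = 208.934869 u ≈ 208.9349 u (to 4 decimal places)

208.9349 u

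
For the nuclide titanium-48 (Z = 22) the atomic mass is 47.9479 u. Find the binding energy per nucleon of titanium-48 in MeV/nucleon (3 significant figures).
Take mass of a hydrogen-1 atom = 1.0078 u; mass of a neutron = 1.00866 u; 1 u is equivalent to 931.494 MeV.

Total constituent mass: 22 × 1.0078 + 26 × 1.00866 = 48.39676 u
The mass defect is 48.39676 − 47.9479 = 0.44886 u.
Converting to energy: 0.44886 u × 931.494 MeV/u = 418.110 MeV
Per nucleon: 418.110 / 48 = 8.711 MeV

8.71 MeV/nucleon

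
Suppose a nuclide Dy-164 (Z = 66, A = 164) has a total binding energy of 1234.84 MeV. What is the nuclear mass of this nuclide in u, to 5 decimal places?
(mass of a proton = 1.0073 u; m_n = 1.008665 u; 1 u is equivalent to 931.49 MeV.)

Mass defect = 1234.84 MeV / (931.49 MeV/u) = 1.3256610 u
Constituent mass = 66(1.0073) + 98(1.008665) = 165.330970 u
Nuclear mass = 165.330970 − 1.3256610 = 164.0053090 u ≈ 164.00531 u (to 5 decimal places)

164.00531 u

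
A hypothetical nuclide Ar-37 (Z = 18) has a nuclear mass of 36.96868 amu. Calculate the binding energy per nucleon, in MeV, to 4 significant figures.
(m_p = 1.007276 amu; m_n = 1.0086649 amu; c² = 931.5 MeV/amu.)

With 18 protons and 19 neutrons (A = 37):
Mass of separated nucleons = 18(1.007276) + 19(1.0086649) = 18.130968 + 19.1646331 = 37.2956011 amu
Δm = 37.2956011 − 36.96868 = 0.3269211 amu
E_B = 0.3269211 × 931.5 = 304.527 MeV
Per nucleon: 304.527 / 37 = 8.230 MeV

8.230 MeV/nucleon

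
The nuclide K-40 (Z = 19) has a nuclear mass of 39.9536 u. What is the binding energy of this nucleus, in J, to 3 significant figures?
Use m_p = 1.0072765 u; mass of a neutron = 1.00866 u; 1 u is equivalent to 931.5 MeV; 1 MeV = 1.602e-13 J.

Total constituent mass: 19 × 1.0072765 + 21 × 1.00866 = 40.3201135 u
Mass defect Δm = 40.3201135 − 39.9536 = 0.3665135 u
E_B = 0.3665135 × 931.5 = 341.407 MeV
In joules: 341.407 MeV × 1.602e-13 J/MeV = 5.4693e-11 J

5.47e-11 J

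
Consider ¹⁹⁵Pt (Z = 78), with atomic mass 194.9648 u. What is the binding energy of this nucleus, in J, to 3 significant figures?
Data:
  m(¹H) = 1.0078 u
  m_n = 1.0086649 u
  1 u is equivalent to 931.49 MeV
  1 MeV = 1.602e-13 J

2.47e-10 J

With 78 protons and 117 neutrons (A = 195):
Total constituent mass: 78 × 1.0078 + 117 × 1.0086649 = 196.6221933 u
Δm = 196.6221933 − 194.9648 = 1.6573933 u
Binding energy = Δm·c² = 1.6573933 × 931.49 MeV/u = 1543.85 MeV
In joules: 1543.85 MeV × 1.602e-13 J/MeV = 2.4732e-10 J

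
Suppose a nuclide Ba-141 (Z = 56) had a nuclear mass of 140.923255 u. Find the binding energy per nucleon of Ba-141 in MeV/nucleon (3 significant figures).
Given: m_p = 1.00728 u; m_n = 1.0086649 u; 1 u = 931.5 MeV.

8.07 MeV/nucleon

With 56 protons and 85 neutrons (A = 141):
Total constituent mass: 56 × 1.00728 + 85 × 1.0086649 = 142.1441965 u
The mass defect is 142.1441965 − 140.923255 = 1.2209415 u.
E_B = 1.2209415 × 931.5 = 1137.31 MeV
Per nucleon: 1137.31 / 141 = 8.066 MeV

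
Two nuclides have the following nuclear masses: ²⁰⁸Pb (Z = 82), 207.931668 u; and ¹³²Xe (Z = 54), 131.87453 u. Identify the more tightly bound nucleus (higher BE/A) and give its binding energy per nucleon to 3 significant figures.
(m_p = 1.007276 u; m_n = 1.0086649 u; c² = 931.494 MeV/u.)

²⁰⁸Pb: Σm = 82(1.007276) + 126(1.0086649) = 209.6884094 u; Δm = 1.7567414 u; E_B = 1636.4 MeV; E_B/A = 7.867 MeV
¹³²Xe: Σm = 54(1.007276) + 78(1.0086649) = 133.0687662 u; Δm = 1.1942362 u; E_B = 1112.4 MeV; E_B/A = 8.427 MeV
¹³²Xe has the higher binding energy per nucleon, so it is the more tightly bound nucleus.

¹³²Xe; 8.43 MeV/nucleon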